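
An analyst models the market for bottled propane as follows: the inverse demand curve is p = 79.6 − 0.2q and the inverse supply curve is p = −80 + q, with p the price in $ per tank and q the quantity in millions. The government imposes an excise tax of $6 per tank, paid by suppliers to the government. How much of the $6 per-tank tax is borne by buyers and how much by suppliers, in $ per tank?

Buyers bear $1 per tank; suppliers bear $5 per tank.

Inverting to q(p) form: qd = 398 − 5p; qs = p + 80.
Without the tax, 398 − 5p = p + 80 gives 6p = 318, so p* = $53 and q* = 133.
With the tax collected from suppliers, supply shifts: qs = (p − 6) + 80.
New equilibrium: buyers pay $54, suppliers receive $48, q = 128. (Wedge: pb − ps = 6.)
Burden on buyers: $1; on suppliers: $5. (They sum to $6.)
The less price-elastic side of the market bears the larger share of a per-unit tax.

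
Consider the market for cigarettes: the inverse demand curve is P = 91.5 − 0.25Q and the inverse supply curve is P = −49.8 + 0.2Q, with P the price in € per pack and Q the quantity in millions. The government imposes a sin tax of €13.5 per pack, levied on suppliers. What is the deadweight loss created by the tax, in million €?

Deadweight loss = €202.5 million.

Rewrite in direct form: Qd = 366 − 4P and Qs = 5P + 249.
Without the tax, 366 − 4P = 5P + 249 gives 9P = 117, so P* = €13 and Q* = 314.
With the tax collected from suppliers, supply shifts: Qs = 5(P − 13.5) + 249.
New equilibrium: buyers pay €20.5, suppliers receive €7, Q = 284. (Wedge: Pb − Ps = 13.5.)
Quantity falls by |ΔQ| = |314 − 284| = 30.
DWL = ½ · t · |ΔQ| = ½ · 13.5 · 30 = €202.5.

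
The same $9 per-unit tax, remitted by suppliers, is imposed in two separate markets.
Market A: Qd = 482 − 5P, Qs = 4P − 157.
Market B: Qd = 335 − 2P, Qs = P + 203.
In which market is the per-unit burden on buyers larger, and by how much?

Market A: pre-tax P* = $71, Q* = 127; post-tax Q = 107; per-unit burden on buyers = $4.
Market B: pre-tax P* = $44, Q* = 247; post-tax Q = 241; per-unit burden on buyers = $3.
Difference: $4 vs $3 → market A is larger by $1.

Market A, by $1.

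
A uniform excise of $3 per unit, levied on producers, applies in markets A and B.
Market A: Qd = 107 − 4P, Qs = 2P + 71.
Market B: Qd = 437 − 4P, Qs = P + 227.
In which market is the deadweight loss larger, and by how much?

Market A, by $2.4.

Market A: pre-tax P* = $6, Q* = 83; post-tax Q = 79; deadweight loss = $6.
Market B: pre-tax P* = $42, Q* = 269; post-tax Q = 266.6; deadweight loss = $3.6.
Difference: $6 vs $3.6 → market A is larger by $2.4.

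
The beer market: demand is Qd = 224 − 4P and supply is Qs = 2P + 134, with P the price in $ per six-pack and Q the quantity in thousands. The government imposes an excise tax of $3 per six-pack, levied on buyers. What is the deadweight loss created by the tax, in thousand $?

Before the tax: set 224 − 4P = 2P + 134 → P* = $15, Q* = 164.
With the tax collected from buyers, demand (in seller-price terms) shifts: Qd = 224 − 4(P + 3).
Solving gives Q = 160 with buyers paying $16 and suppliers receiving $13 (the $3 wedge).
Quantity falls by |ΔQ| = |164 − 160| = 4.
DWL = ½ · t · |ΔQ| = ½ · 3 · 4 = $6.

Deadweight loss = $6 thousand.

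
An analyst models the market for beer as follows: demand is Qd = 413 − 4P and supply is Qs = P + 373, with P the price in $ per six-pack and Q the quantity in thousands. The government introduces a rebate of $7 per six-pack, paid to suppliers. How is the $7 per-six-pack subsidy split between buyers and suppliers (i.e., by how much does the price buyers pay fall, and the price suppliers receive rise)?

Before the subsidy: set 413 − 4P = P + 373 → P* = $8, Q* = 381.
With a per-unit subsidy paid to suppliers, each receives P + 7 per unit sold, so supply becomes Qs = (P + 7) + 373.
Solving gives Q = 386.6 with buyers paying $6.6 and suppliers receiving $13.6 (the $7 wedge).
Gain to buyers: $1.4; to suppliers: $5.6. (They sum to $7.)

Buyers gain $1.4 per six-pack; suppliers gain $5.6 per six-pack.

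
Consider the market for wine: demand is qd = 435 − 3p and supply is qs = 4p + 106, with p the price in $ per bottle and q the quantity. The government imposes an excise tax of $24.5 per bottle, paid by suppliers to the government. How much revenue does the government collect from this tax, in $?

Tax revenue = $6174.

Without the tax, 435 − 3p = 4p + 106 gives 7p = 329, so p* = $47 and q* = 294.
With the tax collected from suppliers, supply shifts: qs = 4(p − 24.5) + 106.
Solving gives q = 252 with consumers paying $61 and suppliers receiving $36.5 (the $24.5 wedge).
Revenue = t · Q = 24.5 · 252 = $6174.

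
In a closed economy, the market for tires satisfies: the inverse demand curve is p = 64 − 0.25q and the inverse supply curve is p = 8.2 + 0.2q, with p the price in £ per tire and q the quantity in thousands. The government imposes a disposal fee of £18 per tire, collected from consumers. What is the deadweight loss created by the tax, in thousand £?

Deadweight loss = £360 thousand.

Inverting to q(p) form: qd = 256 − 4p; qs = 5p − 41.
Before the tax: set 256 − 4p = 5p − 41 → p* = £33, q* = 124.
With the tax collected from consumers, demand (in seller-price terms) shifts: qd = 256 − 4(p + 18).
New equilibrium: consumers pay £43, suppliers receive £25, q = 84. (Wedge: pb − ps = 18.)
Quantity falls by |ΔQ| = |124 − 84| = 40.
DWL = ½ · t · |ΔQ| = ½ · 18 · 40 = £360.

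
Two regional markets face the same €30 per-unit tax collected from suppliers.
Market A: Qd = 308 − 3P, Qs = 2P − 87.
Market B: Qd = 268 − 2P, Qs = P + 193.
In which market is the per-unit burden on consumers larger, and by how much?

Market A: pre-tax P* = €79, Q* = 71; post-tax Q = 35; per-unit burden on consumers = €12.
Market B: pre-tax P* = €25, Q* = 218; post-tax Q = 198; per-unit burden on consumers = €10.
Difference: €12 vs €10 → market A is larger by €2.

Market A, by €2.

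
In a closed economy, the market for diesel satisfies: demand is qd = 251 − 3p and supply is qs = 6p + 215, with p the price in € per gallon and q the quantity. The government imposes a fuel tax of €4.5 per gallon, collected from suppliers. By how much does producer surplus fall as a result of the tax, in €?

Producer surplus falls by €351.75.

Before the tax: set 251 − 3p = 6p + 215 → p* = €4, q* = 239.
With the tax collected from suppliers, supply shifts: qs = 6(p − 4.5) + 215.
Solving gives q = 230 with consumers paying €7 and suppliers receiving €2.5 (the €4.5 wedge).
ΔPS is the trapezoid between Q = 230 and Q = 239 of height €1.5: ½ · (239 + 230) · 1.5 = €351.75.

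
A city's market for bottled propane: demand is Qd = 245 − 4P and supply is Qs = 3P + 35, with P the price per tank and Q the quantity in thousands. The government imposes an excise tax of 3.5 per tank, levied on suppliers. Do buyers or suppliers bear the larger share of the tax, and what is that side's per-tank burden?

Before the tax: set 245 − 4P = 3P + 35 → P* = 30, Q* = 125.
With the tax collected from suppliers, supply shifts: Qs = 3(P − 3.5) + 35.
New equilibrium: buyers pay 31.5, suppliers receive 28, Q = 119. (Wedge: Pb − Ps = 3.5.)
Per-tank burden: buyers 1.5, suppliers 2.
Suppliers take the larger share because supply is less price-elastic here (demand slope 4 vs supply slope 3).
The less price-elastic side of the market bears the larger share of a per-unit tax.

Suppliers bear the larger share: 2 per tank.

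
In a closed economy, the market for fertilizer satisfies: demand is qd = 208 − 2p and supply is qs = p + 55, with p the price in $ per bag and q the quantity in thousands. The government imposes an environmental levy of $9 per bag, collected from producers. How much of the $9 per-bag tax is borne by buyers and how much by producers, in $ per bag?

Before the tax: set 208 − 2p = p + 55 → p* = $51, q* = 106.
With the tax collected from producers, supply shifts: qs = (p − 9) + 55.
New equilibrium: buyers pay $54, producers receive $45, q = 100. (Wedge: pb − ps = 9.)
Burden on buyers: $3; on producers: $6. (They sum to $9.)
The less price-elastic side of the market bears the larger share of a per-unit tax.

Buyers bear $3 per bag; producers bear $6 per bag.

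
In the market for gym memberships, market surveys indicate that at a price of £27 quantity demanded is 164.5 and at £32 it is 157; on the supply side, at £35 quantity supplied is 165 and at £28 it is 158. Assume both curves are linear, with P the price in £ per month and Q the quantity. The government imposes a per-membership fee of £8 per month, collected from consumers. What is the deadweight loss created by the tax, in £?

Deadweight loss = £19.2.

Demand slope: (157 − 164.5)/(32 − 27) = -1.5, so Qd = 205 − 1.5P.
Supply slope: (158 − 165)/(28 − 35) = 1, so Qs = P + 130.
Without the tax, 205 − 1.5P = P + 130 gives 2.5P = 75, so P* = £30 and Q* = 160.
With the tax collected from consumers, demand (in seller-price terms) shifts: Qd = 205 − 1.5(P + 8).
Solving gives Q = 155.2 with consumers paying £33.2 and suppliers receiving £25.2 (the £8 wedge).
Quantity falls by |ΔQ| = |160 − 155.2| = 4.8.
DWL = ½ · t · |ΔQ| = ½ · 8 · 4.8 = £19.2.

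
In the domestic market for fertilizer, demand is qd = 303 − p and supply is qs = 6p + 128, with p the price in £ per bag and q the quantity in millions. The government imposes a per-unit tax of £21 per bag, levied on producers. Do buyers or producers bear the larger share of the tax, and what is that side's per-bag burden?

Without the tax, 303 − p = 6p + 128 gives 7p = 175, so p* = £25 and q* = 278.
With the tax collected from producers, supply shifts: qs = 6(p − 21) + 128.
Solving gives q = 260 with buyers paying £43 and producers receiving £22 (the £21 wedge).
Per-bag burden: buyers £18, producers £3.
Buyers take the larger share because demand is less price-elastic here (demand slope 1 vs supply slope 6).

Buyers bear the larger share: £18 per bag.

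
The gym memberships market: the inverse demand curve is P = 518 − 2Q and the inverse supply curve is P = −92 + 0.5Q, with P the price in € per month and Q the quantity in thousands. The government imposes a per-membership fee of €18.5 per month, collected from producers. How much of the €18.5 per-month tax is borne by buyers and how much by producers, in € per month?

Rewrite in direct form: Qd = 259 − 0.5P and Qs = 2P + 184.
Before the tax: set 259 − 0.5P = 2P + 184 → P* = €30, Q* = 244.
With the tax collected from producers, supply shifts: Qs = 2(P − 18.5) + 184.
New equilibrium: buyers pay €44.8, producers receive €26.3, Q = 236.6. (Wedge: Pb − Ps = 18.5.)
Burden on buyers: €14.8; on producers: €3.7. (They sum to €18.5.)
The less price-elastic side of the market bears the larger share of a per-unit tax.

Buyers bear €14.8 per month; producers bear €3.7 per month.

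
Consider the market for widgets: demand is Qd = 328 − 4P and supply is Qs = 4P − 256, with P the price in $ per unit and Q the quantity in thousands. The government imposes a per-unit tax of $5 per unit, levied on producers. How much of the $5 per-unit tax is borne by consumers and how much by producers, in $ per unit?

Consumers bear $2.5 per unit; producers bear $2.5 per unit.

Before the tax: set 328 − 4P = 4P − 256 → P* = $73, Q* = 36.
With the tax collected from producers, supply shifts: Qs = 4(P − 5) − 256.
New equilibrium: consumers pay $75.5, producers receive $70.5, Q = 26. (Wedge: Pb − Ps = 5.)
Burden on consumers: $2.5; on producers: $2.5. (They sum to $5.)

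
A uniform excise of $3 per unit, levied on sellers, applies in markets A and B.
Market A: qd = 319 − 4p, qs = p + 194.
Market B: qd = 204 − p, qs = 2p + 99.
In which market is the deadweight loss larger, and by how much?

Market A: pre-tax p* = $25, q* = 219; post-tax q = 216.6; deadweight loss = $3.6.
Market B: pre-tax p* = $35, q* = 169; post-tax q = 167; deadweight loss = $3.
Difference: $3.6 vs $3 → market A is larger by $0.6.

Market A, by $0.6.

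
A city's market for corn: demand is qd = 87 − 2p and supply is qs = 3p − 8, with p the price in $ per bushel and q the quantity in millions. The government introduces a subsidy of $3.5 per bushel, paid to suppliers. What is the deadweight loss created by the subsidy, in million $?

Before the subsidy: set 87 − 2p = 3p − 8 → p* = $19, q* = 49.
With a per-unit subsidy paid to suppliers, each receives p + 3.5 per unit sold, so supply becomes qs = 3(p + 3.5) − 8.
New equilibrium: buyers pay $16.9, suppliers receive $20.4, q = 53.2. (Wedge: pb − ps = −3.5.)
Quantity rises by |ΔQ| = |49 − 53.2| = 4.2.
DWL = ½ · t · |ΔQ| = ½ · 3.5 · 4.2 = $7.35.

Deadweight loss = $7.35 million.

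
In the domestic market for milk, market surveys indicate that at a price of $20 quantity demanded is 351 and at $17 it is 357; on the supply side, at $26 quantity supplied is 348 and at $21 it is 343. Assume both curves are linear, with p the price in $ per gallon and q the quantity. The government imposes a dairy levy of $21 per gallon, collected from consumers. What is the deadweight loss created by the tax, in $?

Deadweight loss = $147.

Demand slope: (357 − 351)/(17 − 20) = -2, so qd = 391 − 2p.
Supply slope: (343 − 348)/(21 − 26) = 1, so qs = p + 322.
Without the tax, 391 − 2p = p + 322 gives 3p = 69, so p* = $23 and q* = 345.
With the tax collected from consumers, demand (in seller-price terms) shifts: qd = 391 − 2(p + 21).
New equilibrium: consumers pay $30, producers receive $9, q = 331. (Wedge: pb − ps = 21.)
Quantity falls by |ΔQ| = |345 − 331| = 14.
DWL = ½ · t · |ΔQ| = ½ · 21 · 14 = $147.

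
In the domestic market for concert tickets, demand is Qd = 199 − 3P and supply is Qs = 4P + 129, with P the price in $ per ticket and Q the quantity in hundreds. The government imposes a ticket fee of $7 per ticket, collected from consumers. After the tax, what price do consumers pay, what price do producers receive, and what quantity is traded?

Before the tax: set 199 − 3P = 4P + 129 → P* = $10, Q* = 169.
With the tax collected from consumers, demand (in seller-price terms) shifts: Qd = 199 − 3(P + 7).
New equilibrium: consumers pay $14, producers receive $7, Q = 157. (Wedge: Pb − Ps = 7.)
The less price-elastic side of the market bears the larger share of a per-unit tax.

Consumers pay $14; producers receive $7; quantity = 157.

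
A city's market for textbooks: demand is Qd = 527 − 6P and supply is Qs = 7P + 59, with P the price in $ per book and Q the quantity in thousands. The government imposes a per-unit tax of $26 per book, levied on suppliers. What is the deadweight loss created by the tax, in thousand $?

Deadweight loss = $1092 thousand.

Before the tax: set 527 − 6P = 7P + 59 → P* = $36, Q* = 311.
With the tax collected from suppliers, supply shifts: Qs = 7(P − 26) + 59.
New equilibrium: buyers pay $50, suppliers receive $24, Q = 227. (Wedge: Pb − Ps = 26.)
Quantity falls by |ΔQ| = |311 − 227| = 84.
DWL = ½ · t · |ΔQ| = ½ · 26 · 84 = $1092.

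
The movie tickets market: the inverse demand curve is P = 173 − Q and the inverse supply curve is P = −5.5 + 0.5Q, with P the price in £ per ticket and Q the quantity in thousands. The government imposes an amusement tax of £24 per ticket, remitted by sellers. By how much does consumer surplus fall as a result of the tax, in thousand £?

Consumer surplus falls by £1776 thousand.

Inverting to Q(P) form: Qd = 173 − P; Qs = 2P + 11.
Before the tax: set 173 − P = 2P + 11 → P* = £54, Q* = 119.
With the tax collected from sellers, supply shifts: Qs = 2(P − 24) + 11.
Solving gives Q = 103 with consumers paying £70 and sellers receiving £46 (the £24 wedge).
ΔCS is the trapezoid between Q = 103 and Q = 119 of height £16: ½ · (119 + 103) · 16 = £1776.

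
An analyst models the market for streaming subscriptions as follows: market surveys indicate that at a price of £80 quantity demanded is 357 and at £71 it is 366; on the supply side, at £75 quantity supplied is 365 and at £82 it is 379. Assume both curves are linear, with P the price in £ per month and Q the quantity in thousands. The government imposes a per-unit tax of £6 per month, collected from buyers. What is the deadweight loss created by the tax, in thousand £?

Demand slope: (366 − 357)/(71 − 80) = -1, so Qd = 437 − P.
Supply slope: (379 − 365)/(82 − 75) = 2, so Qs = 2P + 215.
Before the tax: set 437 − P = 2P + 215 → P* = £74, Q* = 363.
With the tax collected from buyers, demand (in seller-price terms) shifts: Qd = 437 − (P + 6).
Solving gives Q = 359 with buyers paying £78 and sellers receiving £72 (the £6 wedge).
Quantity falls by |ΔQ| = |363 − 359| = 4.
DWL = ½ · t · |ΔQ| = ½ · 6 · 4 = £12.

Deadweight loss = £12 thousand.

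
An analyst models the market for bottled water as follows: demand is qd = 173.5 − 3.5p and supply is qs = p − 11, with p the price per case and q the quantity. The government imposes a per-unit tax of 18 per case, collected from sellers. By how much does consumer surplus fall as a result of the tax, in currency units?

Consumer surplus falls by 92.

Before the tax: set 173.5 − 3.5p = p − 11 → p* = 41, q* = 30.
With the tax collected from sellers, supply shifts: qs = (p − 18) − 11.
Solving gives q = 16 with buyers paying 45 and sellers receiving 27 (the 18 wedge).
ΔCS is the trapezoid between Q = 16 and Q = 30 of height 4: ½ · (30 + 16) · 4 = 92.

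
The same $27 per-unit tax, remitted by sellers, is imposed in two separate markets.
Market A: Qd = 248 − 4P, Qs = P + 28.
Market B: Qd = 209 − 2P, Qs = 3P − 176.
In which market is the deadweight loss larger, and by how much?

Market B, by $145.8.

Market A: pre-tax P* = $44, Q* = 72; post-tax Q = 50.4; deadweight loss = $291.6.
Market B: pre-tax P* = $77, Q* = 55; post-tax Q = 22.6; deadweight loss = $437.4.
Difference: $291.6 vs $437.4 → market B is larger by $145.8.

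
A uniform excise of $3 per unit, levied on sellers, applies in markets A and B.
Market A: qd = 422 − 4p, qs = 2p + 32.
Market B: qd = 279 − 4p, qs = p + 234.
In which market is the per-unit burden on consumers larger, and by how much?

Market A, by $0.4.

Market A: pre-tax p* = $65, q* = 162; post-tax q = 158; per-unit burden on consumers = $1.
Market B: pre-tax p* = $9, q* = 243; post-tax q = 240.6; per-unit burden on consumers = $0.6.
Difference: $1 vs $0.6 → market A is larger by $0.4.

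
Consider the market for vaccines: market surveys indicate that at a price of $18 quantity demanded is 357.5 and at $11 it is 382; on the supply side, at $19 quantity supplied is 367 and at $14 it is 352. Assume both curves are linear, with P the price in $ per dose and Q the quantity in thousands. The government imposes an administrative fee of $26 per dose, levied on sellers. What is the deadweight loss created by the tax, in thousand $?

Deadweight loss = $546 thousand.

Demand slope: (382 − 357.5)/(11 − 18) = -3.5, so Qd = 420.5 − 3.5P.
Supply slope: (352 − 367)/(14 − 19) = 3, so Qs = 3P + 310.
Before the tax: set 420.5 − 3.5P = 3P + 310 → P* = $17, Q* = 361.
With the tax collected from sellers, supply shifts: Qs = 3(P − 26) + 310.
Solving gives Q = 319 with consumers paying $29 and sellers receiving $3 (the $26 wedge).
Quantity falls by |ΔQ| = |361 − 319| = 42.
DWL = ½ · t · |ΔQ| = ½ · 26 · 42 = $546.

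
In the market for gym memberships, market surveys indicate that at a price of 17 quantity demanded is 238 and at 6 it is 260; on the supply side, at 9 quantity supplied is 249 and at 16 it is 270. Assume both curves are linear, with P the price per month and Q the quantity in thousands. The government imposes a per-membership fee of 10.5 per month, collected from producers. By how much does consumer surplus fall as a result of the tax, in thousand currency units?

Demand slope: (260 − 238)/(6 − 17) = -2, so Qd = 272 − 2P.
Supply slope: (270 − 249)/(16 − 9) = 3, so Qs = 3P + 222.
Before the tax: set 272 − 2P = 3P + 222 → P* = 10, Q* = 252.
With the tax collected from producers, supply shifts: Qs = 3(P − 10.5) + 222.
New equilibrium: consumers pay 16.3, producers receive 5.8, Q = 239.4. (Wedge: Pb − Ps = 10.5.)
ΔCS is the trapezoid between Q = 239.4 and Q = 252 of height 6.3: ½ · (252 + 239.4) · 6.3 = 1547.91.

Consumer surplus falls by 1547.91 thousand.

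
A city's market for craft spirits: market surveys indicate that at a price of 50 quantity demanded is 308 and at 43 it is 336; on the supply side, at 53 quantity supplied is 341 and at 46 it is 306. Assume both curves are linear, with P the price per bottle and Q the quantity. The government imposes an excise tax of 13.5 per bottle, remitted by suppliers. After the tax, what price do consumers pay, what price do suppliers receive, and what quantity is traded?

Consumers pay 55.5; suppliers receive 42; quantity = 286.

Demand slope: (336 − 308)/(43 − 50) = -4, so Qd = 508 − 4P.
Supply slope: (306 − 341)/(46 − 53) = 5, so Qs = 5P + 76.
Before the tax: set 508 − 4P = 5P + 76 → P* = 48, Q* = 316.
With the tax collected from suppliers, supply shifts: Qs = 5(P − 13.5) + 76.
Solving gives Q = 286 with consumers paying 55.5 and suppliers receiving 42 (the 13.5 wedge).
The less price-elastic side of the market bears the larger share of a per-unit tax.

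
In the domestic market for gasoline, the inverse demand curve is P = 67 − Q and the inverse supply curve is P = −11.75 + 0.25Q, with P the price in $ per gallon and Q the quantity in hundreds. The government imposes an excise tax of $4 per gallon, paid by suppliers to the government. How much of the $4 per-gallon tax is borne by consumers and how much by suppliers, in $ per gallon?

Consumers bear $3.2 per gallon; suppliers bear $0.8 per gallon.

Rewrite in direct form: Qd = 67 − P and Qs = 4P + 47.
Before the tax: set 67 − P = 4P + 47 → P* = $4, Q* = 63.
With the tax collected from suppliers, supply shifts: Qs = 4(P − 4) + 47.
Solving gives Q = 59.8 with consumers paying $7.2 and suppliers receiving $3.2 (the $4 wedge).
Burden on consumers: $3.2; on suppliers: $0.8. (They sum to $4.)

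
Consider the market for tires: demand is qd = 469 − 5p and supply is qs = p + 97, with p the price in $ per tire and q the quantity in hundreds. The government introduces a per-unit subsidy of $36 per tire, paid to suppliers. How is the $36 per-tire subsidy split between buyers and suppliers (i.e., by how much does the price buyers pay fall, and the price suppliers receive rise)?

Buyers gain $6 per tire; suppliers gain $30 per tire.

Without the subsidy, 469 − 5p = p + 97 gives 6p = 372, so p* = $62 and q* = 159.
With a per-unit subsidy paid to suppliers, each receives p + 36 per unit sold, so supply becomes qs = (p + 36) + 97.
New equilibrium: buyers pay $56, suppliers receive $92, q = 189. (Wedge: pb − ps = −36.)
Gain to buyers: $6; to suppliers: $30. (They sum to $36.)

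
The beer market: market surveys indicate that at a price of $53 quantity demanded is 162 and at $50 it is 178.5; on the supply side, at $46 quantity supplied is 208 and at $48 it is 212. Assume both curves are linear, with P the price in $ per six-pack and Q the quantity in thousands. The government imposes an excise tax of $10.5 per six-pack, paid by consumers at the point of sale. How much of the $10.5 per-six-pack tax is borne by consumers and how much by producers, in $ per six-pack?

Consumers bear $2.8 per six-pack; producers bear $7.7 per six-pack.

Demand slope: (178.5 − 162)/(50 − 53) = -5.5, so Qd = 453.5 − 5.5P.
Supply slope: (212 − 208)/(48 − 46) = 2, so Qs = 2P + 116.
Without the tax, 453.5 − 5.5P = 2P + 116 gives 7.5P = 337.5, so P* = $45 and Q* = 206.
With the tax collected from consumers, demand (in seller-price terms) shifts: Qd = 453.5 − 5.5(P + 10.5).
Solving gives Q = 190.6 with consumers paying $47.8 and producers receiving $37.3 (the $10.5 wedge).
Burden on consumers: $2.8; on producers: $7.7. (They sum to $10.5.)
The less price-elastic side of the market bears the larger share of a per-unit tax.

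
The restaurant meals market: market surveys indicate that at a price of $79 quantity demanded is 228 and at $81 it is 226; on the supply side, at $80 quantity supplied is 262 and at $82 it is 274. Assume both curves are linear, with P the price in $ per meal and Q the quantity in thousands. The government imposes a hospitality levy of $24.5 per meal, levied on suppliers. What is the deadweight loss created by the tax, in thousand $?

Deadweight loss = $257.25 thousand.

Demand slope: (226 − 228)/(81 − 79) = -1, so Qd = 307 − P.
Supply slope: (274 − 262)/(82 − 80) = 6, so Qs = 6P − 218.
Without the tax, 307 − P = 6P − 218 gives 7P = 525, so P* = $75 and Q* = 232.
With the tax collected from suppliers, supply shifts: Qs = 6(P − 24.5) − 218.
New equilibrium: buyers pay $96, suppliers receive $71.5, Q = 211. (Wedge: Pb − Ps = 24.5.)
Quantity falls by |ΔQ| = |232 − 211| = 21.
DWL = ½ · t · |ΔQ| = ½ · 24.5 · 21 = $257.25.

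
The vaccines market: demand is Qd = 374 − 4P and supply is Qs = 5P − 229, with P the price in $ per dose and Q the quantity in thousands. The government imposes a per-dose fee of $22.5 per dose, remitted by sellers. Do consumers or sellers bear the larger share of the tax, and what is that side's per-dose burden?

Without the tax, 374 − 4P = 5P − 229 gives 9P = 603, so P* = $67 and Q* = 106.
With the tax collected from sellers, supply shifts: Qs = 5(P − 22.5) − 229.
New equilibrium: consumers pay $79.5, sellers receive $57, Q = 56. (Wedge: Pb − Ps = 22.5.)
Per-dose burden: consumers $12.5, sellers $10.
Consumers take the larger share because demand is less price-elastic here (demand slope 4 vs supply slope 5).
The less price-elastic side of the market bears the larger share of a per-unit tax.

Consumers bear the larger share: $12.5 per dose.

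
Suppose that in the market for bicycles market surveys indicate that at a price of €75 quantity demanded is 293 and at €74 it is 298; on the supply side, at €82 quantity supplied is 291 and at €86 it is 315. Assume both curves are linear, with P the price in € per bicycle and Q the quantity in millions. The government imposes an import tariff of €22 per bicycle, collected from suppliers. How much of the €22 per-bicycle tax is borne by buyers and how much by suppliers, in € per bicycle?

Demand slope: (298 − 293)/(74 − 75) = -5, so Qd = 668 − 5P.
Supply slope: (315 − 291)/(86 − 82) = 6, so Qs = 6P − 201.
Before the tax: set 668 − 5P = 6P − 201 → P* = €79, Q* = 273.
With the tax collected from suppliers, supply shifts: Qs = 6(P − 22) − 201.
Solving gives Q = 213 with buyers paying €91 and suppliers receiving €69 (the €22 wedge).
Burden on buyers: €12; on suppliers: €10. (They sum to €22.)

Buyers bear €12 per bicycle; suppliers bear €10 per bicycle.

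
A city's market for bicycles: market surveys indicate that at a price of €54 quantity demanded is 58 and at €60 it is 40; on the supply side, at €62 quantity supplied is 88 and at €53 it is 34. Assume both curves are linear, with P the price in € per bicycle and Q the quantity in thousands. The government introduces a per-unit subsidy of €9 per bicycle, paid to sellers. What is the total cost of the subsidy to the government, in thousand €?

Government outlay = €630 thousand.

Demand slope: (40 − 58)/(60 − 54) = -3, so Qd = 220 − 3P.
Supply slope: (34 − 88)/(53 − 62) = 6, so Qs = 6P − 284.
Before the subsidy: set 220 − 3P = 6P − 284 → P* = €56, Q* = 52.
With a per-unit subsidy paid to sellers, each receives P + 9 per unit sold, so supply becomes Qs = 6(P + 9) − 284.
New equilibrium: consumers pay €50, sellers receive €59, Q = 70. (Wedge: Pb − Ps = −9.)
Outlay = t · Q = 9 · 70 = €630.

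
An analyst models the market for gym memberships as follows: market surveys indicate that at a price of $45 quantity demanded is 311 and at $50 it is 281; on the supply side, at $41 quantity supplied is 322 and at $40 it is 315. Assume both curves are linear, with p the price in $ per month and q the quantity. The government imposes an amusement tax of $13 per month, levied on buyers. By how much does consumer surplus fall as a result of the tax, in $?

Demand slope: (281 − 311)/(50 − 45) = -6, so qd = 581 − 6p.
Supply slope: (315 − 322)/(40 − 41) = 7, so qs = 7p + 35.
Before the tax: set 581 − 6p = 7p + 35 → p* = $42, q* = 329.
With the tax collected from buyers, demand (in seller-price terms) shifts: qd = 581 − 6(p + 13).
New equilibrium: buyers pay $49, producers receive $36, q = 287. (Wedge: pb − ps = 13.)
ΔCS is the trapezoid between Q = 287 and Q = 329 of height $7: ½ · (329 + 287) · 7 = $2156.

Consumer surplus falls by $2156.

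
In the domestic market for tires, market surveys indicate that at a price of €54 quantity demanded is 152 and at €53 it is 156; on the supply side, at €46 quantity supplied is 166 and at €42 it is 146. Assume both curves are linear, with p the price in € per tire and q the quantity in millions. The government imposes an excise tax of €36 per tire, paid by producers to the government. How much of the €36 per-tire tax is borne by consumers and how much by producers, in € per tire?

Consumers bear €20 per tire; producers bear €16 per tire.

Demand slope: (156 − 152)/(53 − 54) = -4, so qd = 368 − 4p.
Supply slope: (146 − 166)/(42 − 46) = 5, so qs = 5p − 64.
Without the tax, 368 − 4p = 5p − 64 gives 9p = 432, so p* = €48 and q* = 176.
With the tax collected from producers, supply shifts: qs = 5(p − 36) − 64.
New equilibrium: consumers pay €68, producers receive €32, q = 96. (Wedge: pb − ps = 36.)
Burden on consumers: €20; on producers: €16. (They sum to €36.)
The less price-elastic side of the market bears the larger share of a per-unit tax.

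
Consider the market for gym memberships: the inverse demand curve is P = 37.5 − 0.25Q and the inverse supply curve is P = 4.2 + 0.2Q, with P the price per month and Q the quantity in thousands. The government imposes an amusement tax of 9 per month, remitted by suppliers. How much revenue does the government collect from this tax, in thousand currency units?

Inverting to Q(P) form: Qd = 150 − 4P; Qs = 5P − 21.
Without the tax, 150 − 4P = 5P − 21 gives 9P = 171, so P* = 19 and Q* = 74.
With the tax collected from suppliers, supply shifts: Qs = 5(P − 9) − 21.
New equilibrium: buyers pay 24, suppliers receive 15, Q = 54. (Wedge: Pb − Ps = 9.)
Revenue = t · Q = 9 · 54 = 486.

Tax revenue = 486 thousand.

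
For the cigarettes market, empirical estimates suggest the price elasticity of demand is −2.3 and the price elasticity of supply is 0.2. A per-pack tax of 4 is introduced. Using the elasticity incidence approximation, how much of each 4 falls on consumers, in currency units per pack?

Consumers bear ≈ 0.32 per pack.

Incidence ratio: consumers' share ≈ εs / (εs + |εd|) = 0.2 / (0.2 + 2.3) = 0.08.
So consumers bear ≈ 0.08 × 4 = 0.32; suppliers bear 3.68.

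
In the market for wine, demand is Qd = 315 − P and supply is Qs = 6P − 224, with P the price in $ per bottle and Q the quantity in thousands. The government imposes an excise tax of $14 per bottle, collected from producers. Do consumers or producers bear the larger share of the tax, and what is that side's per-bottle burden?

Before the tax: set 315 − P = 6P − 224 → P* = $77, Q* = 238.
With the tax collected from producers, supply shifts: Qs = 6(P − 14) − 224.
Solving gives Q = 226 with consumers paying $89 and producers receiving $75 (the $14 wedge).
Per-bottle burden: consumers $12, producers $2.
Consumers take the larger share because demand is less price-elastic here (demand slope 1 vs supply slope 6).
The less price-elastic side of the market bears the larger share of a per-unit tax.

Consumers bear the larger share: $12 per bottle.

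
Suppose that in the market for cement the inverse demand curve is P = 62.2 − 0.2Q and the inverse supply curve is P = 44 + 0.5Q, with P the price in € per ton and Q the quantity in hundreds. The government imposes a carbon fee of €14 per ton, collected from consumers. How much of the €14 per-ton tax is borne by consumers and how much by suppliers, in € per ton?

Consumers bear €4 per ton; suppliers bear €10 per ton.

Inverting to Q(P) form: Qd = 311 − 5P; Qs = 2P − 88.
Before the tax: set 311 − 5P = 2P − 88 → P* = €57, Q* = 26.
With the tax collected from consumers, demand (in seller-price terms) shifts: Qd = 311 − 5(P + 14).
Solving gives Q = 6 with consumers paying €61 and suppliers receiving €47 (the €14 wedge).
Burden on consumers: €4; on suppliers: €10. (They sum to €14.)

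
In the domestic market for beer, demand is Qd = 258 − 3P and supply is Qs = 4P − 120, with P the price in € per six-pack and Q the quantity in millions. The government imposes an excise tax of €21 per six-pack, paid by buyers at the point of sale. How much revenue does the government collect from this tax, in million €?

Before the tax: set 258 − 3P = 4P − 120 → P* = €54, Q* = 96.
With the tax collected from buyers, demand (in seller-price terms) shifts: Qd = 258 − 3(P + 21).
New equilibrium: buyers pay €66, producers receive €45, Q = 60. (Wedge: Pb − Ps = 21.)
Revenue = t · Q = 21 · 60 = €1260.

Tax revenue = €1260 million.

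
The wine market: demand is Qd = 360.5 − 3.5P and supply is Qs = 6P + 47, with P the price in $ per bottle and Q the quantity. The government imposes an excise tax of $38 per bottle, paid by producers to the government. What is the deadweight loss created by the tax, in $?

Deadweight loss = $1596.

Before the tax: set 360.5 − 3.5P = 6P + 47 → P* = $33, Q* = 245.
With the tax collected from producers, supply shifts: Qs = 6(P − 38) + 47.
Solving gives Q = 161 with consumers paying $57 and producers receiving $19 (the $38 wedge).
Quantity falls by |ΔQ| = |245 − 161| = 84.
DWL = ½ · t · |ΔQ| = ½ · 38 · 84 = $1596.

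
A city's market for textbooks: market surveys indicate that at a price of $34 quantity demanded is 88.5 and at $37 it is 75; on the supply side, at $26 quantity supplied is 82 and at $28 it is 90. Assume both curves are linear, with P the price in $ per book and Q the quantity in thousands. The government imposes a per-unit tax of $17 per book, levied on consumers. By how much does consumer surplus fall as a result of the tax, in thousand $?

Demand slope: (75 − 88.5)/(37 − 34) = -4.5, so Qd = 241.5 − 4.5P.
Supply slope: (90 − 82)/(28 − 26) = 4, so Qs = 4P − 22.
Before the tax: set 241.5 − 4.5P = 4P − 22 → P* = $31, Q* = 102.
With the tax collected from consumers, demand (in seller-price terms) shifts: Qd = 241.5 − 4.5(P + 17).
New equilibrium: consumers pay $39, suppliers receive $22, Q = 66. (Wedge: Pb − Ps = 17.)
ΔCS is the trapezoid between Q = 66 and Q = 102 of height $8: ½ · (102 + 66) · 8 = $672.

Consumer surplus falls by $672 thousand.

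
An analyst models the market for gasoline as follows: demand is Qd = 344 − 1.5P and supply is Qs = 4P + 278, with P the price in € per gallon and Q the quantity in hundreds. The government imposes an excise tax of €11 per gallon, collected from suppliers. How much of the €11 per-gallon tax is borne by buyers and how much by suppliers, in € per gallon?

Without the tax, 344 − 1.5P = 4P + 278 gives 5.5P = 66, so P* = €12 and Q* = 326.
With the tax collected from suppliers, supply shifts: Qs = 4(P − 11) + 278.
New equilibrium: buyers pay €20, suppliers receive €9, Q = 314. (Wedge: Pb − Ps = 11.)
Burden on buyers: €8; on suppliers: €3. (They sum to €11.)

Buyers bear €8 per gallon; suppliers bear €3 per gallon.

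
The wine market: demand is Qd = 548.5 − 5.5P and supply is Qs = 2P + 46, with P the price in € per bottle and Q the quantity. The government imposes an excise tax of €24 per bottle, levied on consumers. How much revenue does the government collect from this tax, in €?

Before the tax: set 548.5 − 5.5P = 2P + 46 → P* = €67, Q* = 180.
With the tax collected from consumers, demand (in seller-price terms) shifts: Qd = 548.5 − 5.5(P + 24).
Solving gives Q = 144.8 with consumers paying €73.4 and suppliers receiving €49.4 (the €24 wedge).
Revenue = t · Q = 24 · 144.8 = €3475.2.

Tax revenue = €3475.2.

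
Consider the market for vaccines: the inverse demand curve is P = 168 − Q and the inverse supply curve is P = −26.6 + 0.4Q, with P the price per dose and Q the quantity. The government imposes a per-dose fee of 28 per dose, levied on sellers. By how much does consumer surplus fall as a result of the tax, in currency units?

Inverting to Q(P) form: Qd = 168 − P; Qs = 2.5P + 66.5.
Without the tax, 168 − P = 2.5P + 66.5 gives 3.5P = 101.5, so P* = 29 and Q* = 139.
With the tax collected from sellers, supply shifts: Qs = 2.5(P − 28) + 66.5.
Solving gives Q = 119 with buyers paying 49 and sellers receiving 21 (the 28 wedge).
ΔCS is the trapezoid between Q = 119 and Q = 139 of height 20: ½ · (139 + 119) · 20 = 2580.

Consumer surplus falls by 2580.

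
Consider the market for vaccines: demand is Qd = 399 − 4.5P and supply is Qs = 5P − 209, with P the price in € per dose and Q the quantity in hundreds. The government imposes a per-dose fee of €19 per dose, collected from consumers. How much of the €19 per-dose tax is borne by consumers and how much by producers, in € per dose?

Before the tax: set 399 − 4.5P = 5P − 209 → P* = €64, Q* = 111.
With the tax collected from consumers, demand (in seller-price terms) shifts: Qd = 399 − 4.5(P + 19).
New equilibrium: consumers pay €74, producers receive €55, Q = 66. (Wedge: Pb − Ps = 19.)
Burden on consumers: €10; on producers: €9. (They sum to €19.)
The less price-elastic side of the market bears the larger share of a per-unit tax.

Consumers bear €10 per dose; producers bear €9 per dose.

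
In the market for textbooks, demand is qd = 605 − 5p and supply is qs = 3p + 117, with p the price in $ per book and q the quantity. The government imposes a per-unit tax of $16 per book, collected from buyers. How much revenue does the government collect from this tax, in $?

Tax revenue = $4320.

Before the tax: set 605 − 5p = 3p + 117 → p* = $61, q* = 300.
With the tax collected from buyers, demand (in seller-price terms) shifts: qd = 605 − 5(p + 16).
Solving gives q = 270 with buyers paying $67 and suppliers receiving $51 (the $16 wedge).
Revenue = t · Q = 16 · 270 = $4320.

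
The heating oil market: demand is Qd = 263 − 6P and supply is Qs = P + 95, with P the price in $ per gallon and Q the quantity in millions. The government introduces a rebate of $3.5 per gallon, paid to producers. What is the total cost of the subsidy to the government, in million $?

Government outlay = $427 million.

Without the subsidy, 263 − 6P = P + 95 gives 7P = 168, so P* = $24 and Q* = 119.
With a per-unit subsidy paid to producers, each receives P + 3.5 per unit sold, so supply becomes Qs = (P + 3.5) + 95.
Solving gives Q = 122 with consumers paying $23.5 and producers receiving $27 (the $3.5 wedge).
Outlay = t · Q = 3.5 · 122 = $427.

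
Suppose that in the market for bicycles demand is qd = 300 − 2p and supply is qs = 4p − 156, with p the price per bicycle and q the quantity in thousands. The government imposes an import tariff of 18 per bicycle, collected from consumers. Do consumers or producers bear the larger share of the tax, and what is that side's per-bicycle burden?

Consumers bear the larger share: 12 per bicycle.

Before the tax: set 300 − 2p = 4p − 156 → p* = 76, q* = 148.
With the tax collected from consumers, demand (in seller-price terms) shifts: qd = 300 − 2(p + 18).
New equilibrium: consumers pay 88, producers receive 70, q = 124. (Wedge: pb − ps = 18.)
Per-bicycle burden: consumers 12, producers 6.
Consumers take the larger share because demand is less price-elastic here (demand slope 2 vs supply slope 4).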